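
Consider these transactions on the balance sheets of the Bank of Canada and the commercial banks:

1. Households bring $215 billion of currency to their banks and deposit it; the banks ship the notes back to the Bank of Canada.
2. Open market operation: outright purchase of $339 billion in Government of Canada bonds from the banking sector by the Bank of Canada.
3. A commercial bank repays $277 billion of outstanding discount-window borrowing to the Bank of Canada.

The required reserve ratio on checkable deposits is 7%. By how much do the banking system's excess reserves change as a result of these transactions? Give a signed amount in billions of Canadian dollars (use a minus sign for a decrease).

+$261.95 billion

Currency deposit $215 billion: reserves +$215B, deposits +$215B.
OMO purchase (from banks) $339 billion: reserves +$339B, deposits 0.
Discount-window repayment $277 billion: reserves −$277B, deposits 0.
Totals: Δreserves = +$277B, Δdeposits = +$215B.
Δrequired reserves = 7% × +$215B = +$15.05B.
Δexcess reserves = Δreserves − Δrequired = +$277B − (+$15.05B) = +$261.95 billion.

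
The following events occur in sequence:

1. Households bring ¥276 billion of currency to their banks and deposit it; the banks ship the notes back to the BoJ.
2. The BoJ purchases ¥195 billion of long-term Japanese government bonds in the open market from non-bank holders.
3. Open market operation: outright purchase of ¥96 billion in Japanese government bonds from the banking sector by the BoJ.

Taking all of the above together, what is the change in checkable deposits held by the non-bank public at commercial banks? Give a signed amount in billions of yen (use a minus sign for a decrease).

BoJ balance sheet:
  Assets:      Securities +¥291B
  Liabilities: Bank reserves +¥567B, Currency in circulation −¥276B
Commercial banking system:
  Assets:      Reserves at CB +¥567B, Securities −¥96B
  Liabilities: Checkable deposits +¥471B
So the change in checkable deposits held by the non-bank public at commercial banks is +¥471 billion.

+¥471 billion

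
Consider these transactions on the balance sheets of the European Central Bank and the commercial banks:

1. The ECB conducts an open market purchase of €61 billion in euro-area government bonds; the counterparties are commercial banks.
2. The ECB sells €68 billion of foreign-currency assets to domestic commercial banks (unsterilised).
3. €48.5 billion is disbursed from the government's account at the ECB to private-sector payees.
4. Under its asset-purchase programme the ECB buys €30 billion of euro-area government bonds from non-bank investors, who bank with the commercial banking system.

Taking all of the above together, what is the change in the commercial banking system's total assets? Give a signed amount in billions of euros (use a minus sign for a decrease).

+€78.5 billion

OMO purchase (from banks) €61 billion: just an asset swap on bank balance sheets → 0.
FX sale €68 billion: just an asset swap on bank balance sheets → 0.
Government spending €48.5 billion: bank balance sheets expand → +€48.5B.
Asset purchase (from non-banks) €30 billion: bank balance sheets expand → +€30B.
Net: 0 + 0 + 48.5 + 30 = +€78.5 billion.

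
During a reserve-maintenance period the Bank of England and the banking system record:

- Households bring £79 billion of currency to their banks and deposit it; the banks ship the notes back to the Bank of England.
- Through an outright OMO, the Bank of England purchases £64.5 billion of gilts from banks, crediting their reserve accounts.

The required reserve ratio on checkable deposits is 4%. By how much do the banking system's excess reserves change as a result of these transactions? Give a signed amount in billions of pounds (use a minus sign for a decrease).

+£140.34 billion

Currency deposit £79 billion: reserves +£79B, deposits +£79B.
OMO purchase (from banks) £64.5 billion: reserves +£64.5B, deposits 0.
Totals: Δreserves = +£143.5B, Δdeposits = +£79B.
Δrequired reserves = 4% × +£79B = +£3.16B.
Δexcess reserves = Δreserves − Δrequired = +£143.5B − (+£3.16B) = +£140.34 billion.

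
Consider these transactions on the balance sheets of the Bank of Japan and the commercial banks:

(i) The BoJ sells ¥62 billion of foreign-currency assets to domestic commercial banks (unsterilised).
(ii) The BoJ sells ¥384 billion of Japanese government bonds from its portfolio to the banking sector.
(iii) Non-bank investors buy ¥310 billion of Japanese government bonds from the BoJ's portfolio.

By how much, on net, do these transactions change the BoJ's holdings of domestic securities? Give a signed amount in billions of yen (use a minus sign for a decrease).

-¥694 billion

BoJ balance sheet:
  Assets:      Securities −¥694B, Foreign assets −¥62B
  Liabilities: Bank reserves −¥756B
So the change in the BoJ's holdings of domestic securities is -¥694 billion.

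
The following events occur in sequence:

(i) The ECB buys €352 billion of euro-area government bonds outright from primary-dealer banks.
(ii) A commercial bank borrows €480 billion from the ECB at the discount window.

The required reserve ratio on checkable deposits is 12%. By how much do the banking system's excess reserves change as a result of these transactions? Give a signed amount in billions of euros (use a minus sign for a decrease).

OMO purchase (from banks) €352 billion: reserves +€352B, deposits 0.
Discount-window loan €480 billion: reserves +€480B, deposits 0.
Totals: Δreserves = +€832B, Δdeposits = 0.
Δrequired reserves = 12% × 0 = 0.
Δexcess reserves = Δreserves − Δrequired = +€832B − (0) = +€832 billion.

+€832 billion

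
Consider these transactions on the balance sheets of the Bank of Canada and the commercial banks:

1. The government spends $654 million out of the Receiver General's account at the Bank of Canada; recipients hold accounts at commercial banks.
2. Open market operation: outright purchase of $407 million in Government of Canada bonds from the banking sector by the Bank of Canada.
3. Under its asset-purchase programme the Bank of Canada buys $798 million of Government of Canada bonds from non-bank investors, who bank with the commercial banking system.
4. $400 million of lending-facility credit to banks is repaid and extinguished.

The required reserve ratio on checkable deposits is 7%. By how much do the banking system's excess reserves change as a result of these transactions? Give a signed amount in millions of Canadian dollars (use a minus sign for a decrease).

+$1357.36 million

Government spending $654 million: reserves +$654M, deposits +$654M.
OMO purchase (from banks) $407 million: reserves +$407M, deposits 0.
Asset purchase (from non-banks) $798 million: reserves +$798M, deposits +$798M.
Discount-window repayment $400 million: reserves −$400M, deposits 0.
Totals: Δreserves = +$1459M, Δdeposits = +$1452M.
Δrequired reserves = 7% × +$1452M = +$101.64M.
Δexcess reserves = Δreserves − Δrequired = +$1459M − (+$101.64M) = +$1357.36 million.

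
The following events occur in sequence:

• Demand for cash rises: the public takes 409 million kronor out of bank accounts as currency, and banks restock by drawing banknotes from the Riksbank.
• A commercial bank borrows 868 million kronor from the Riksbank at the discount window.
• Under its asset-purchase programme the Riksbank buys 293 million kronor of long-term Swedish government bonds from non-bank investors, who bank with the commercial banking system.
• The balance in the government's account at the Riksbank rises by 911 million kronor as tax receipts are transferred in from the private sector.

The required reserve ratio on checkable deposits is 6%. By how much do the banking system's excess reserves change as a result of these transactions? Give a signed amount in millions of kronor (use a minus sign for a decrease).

Currency withdrawal 409 million kronor: reserves −409M, deposits −409M.
Discount-window loan 868 million kronor: reserves +868M, deposits 0.
Asset purchase (from non-banks) 293 million kronor: reserves +293M, deposits +293M.
Government account inflow 911 million kronor: reserves −911M, deposits −911M.
Totals: Δreserves = −159M, Δdeposits = −1027M.
Δrequired reserves = 6% × −1027M = −61.62M.
Δexcess reserves = Δreserves − Δrequired = −159M − (−61.62M) = -97.38 million.

-97.38 million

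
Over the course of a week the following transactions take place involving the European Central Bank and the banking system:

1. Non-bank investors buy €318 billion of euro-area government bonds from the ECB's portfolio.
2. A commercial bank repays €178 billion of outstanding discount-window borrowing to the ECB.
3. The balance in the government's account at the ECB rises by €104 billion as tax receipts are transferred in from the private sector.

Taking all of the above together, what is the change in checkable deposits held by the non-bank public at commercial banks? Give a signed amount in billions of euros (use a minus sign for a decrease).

-€422 billion

ECB balance sheet:
  Assets:      Securities −€318B, Loans to banks −€178B
  Liabilities: Bank reserves −€600B, Government deposits +€104B
Commercial banking system:
  Assets:      Reserves at CB −€600B
  Liabilities: Checkable deposits −€422B, Borrowings from CB −€178B
So the change in checkable deposits held by the non-bank public at commercial banks is -€422 billion.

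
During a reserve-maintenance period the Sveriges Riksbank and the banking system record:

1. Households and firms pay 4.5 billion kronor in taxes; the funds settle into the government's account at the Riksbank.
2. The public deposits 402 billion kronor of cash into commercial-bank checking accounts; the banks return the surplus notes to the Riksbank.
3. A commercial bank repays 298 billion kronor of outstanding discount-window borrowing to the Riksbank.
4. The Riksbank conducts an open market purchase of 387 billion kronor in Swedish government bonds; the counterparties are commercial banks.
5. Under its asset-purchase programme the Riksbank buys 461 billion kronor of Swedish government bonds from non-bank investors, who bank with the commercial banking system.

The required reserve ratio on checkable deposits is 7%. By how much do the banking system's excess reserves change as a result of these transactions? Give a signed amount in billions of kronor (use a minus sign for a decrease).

+887.405 billion

Government account inflow 4.5 billion kronor: reserves −4.5B, deposits −4.5B.
Currency deposit 402 billion kronor: reserves +402B, deposits +402B.
Discount-window repayment 298 billion kronor: reserves −298B, deposits 0.
OMO purchase (from banks) 387 billion kronor: reserves +387B, deposits 0.
Asset purchase (from non-banks) 461 billion kronor: reserves +461B, deposits +461B.
Totals: Δreserves = +947.5B, Δdeposits = +858.5B.
Δrequired reserves = 7% × +858.5B = +60.095B.
Δexcess reserves = Δreserves − Δrequired = +947.5B − (+60.095B) = +887.405 billion.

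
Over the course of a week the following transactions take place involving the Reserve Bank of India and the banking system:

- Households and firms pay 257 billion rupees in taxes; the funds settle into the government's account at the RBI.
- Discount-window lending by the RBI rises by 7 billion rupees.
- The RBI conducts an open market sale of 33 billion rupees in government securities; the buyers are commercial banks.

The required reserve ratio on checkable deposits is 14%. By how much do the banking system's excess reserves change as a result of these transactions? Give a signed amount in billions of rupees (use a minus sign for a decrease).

-247.02 billion

Government account inflow 257 billion rupees: reserves −257B, deposits −257B.
Discount-window loan 7 billion rupees: reserves +7B, deposits 0.
OMO sale (to banks) 33 billion rupees: reserves −33B, deposits 0.
Totals: Δreserves = −283B, Δdeposits = −257B.
Δrequired reserves = 14% × −257B = −35.98B.
Δexcess reserves = Δreserves − Δrequired = −283B − (−35.98B) = -247.02 billion.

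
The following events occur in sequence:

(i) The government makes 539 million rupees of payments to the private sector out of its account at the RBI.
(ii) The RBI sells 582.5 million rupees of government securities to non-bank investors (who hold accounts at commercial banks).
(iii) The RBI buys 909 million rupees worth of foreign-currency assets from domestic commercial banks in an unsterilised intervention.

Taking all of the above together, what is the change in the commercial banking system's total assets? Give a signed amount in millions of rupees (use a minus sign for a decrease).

-43.5 million

Government spending 539 million rupees: bank balance sheets expand → +539M.
Asset sale (to non-banks) 582.5 million rupees: bank balance sheets shrink → −582.5M.
FX purchase 909 million rupees: just an asset swap on bank balance sheets → 0.
Net: 539 − 582.5 + 0 = -43.5 million.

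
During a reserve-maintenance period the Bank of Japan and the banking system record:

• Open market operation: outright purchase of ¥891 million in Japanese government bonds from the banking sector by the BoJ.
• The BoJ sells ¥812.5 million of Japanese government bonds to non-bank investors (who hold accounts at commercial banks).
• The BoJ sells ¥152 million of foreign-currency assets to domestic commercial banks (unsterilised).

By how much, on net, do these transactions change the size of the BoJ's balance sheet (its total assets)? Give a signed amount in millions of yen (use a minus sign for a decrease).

-¥73.5 million

BoJ balance sheet:
  Assets:      Securities +¥78.5M, Foreign assets −¥152M
  Liabilities: Bank reserves −¥73.5M
Commercial banking system:
  Assets:      Reserves at CB −¥73.5M, Securities −¥891M, Foreign assets +¥152M
  Liabilities: Checkable deposits −¥812.5M
Change in total BoJ assets = -¥73.5 million.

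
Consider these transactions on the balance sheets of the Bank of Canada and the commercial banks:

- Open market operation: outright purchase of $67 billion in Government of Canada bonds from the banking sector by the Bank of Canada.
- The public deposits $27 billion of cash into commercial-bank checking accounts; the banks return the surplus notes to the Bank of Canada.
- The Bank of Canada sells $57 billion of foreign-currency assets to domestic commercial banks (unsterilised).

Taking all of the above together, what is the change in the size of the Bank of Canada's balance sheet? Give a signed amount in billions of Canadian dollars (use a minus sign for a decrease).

OMO purchase (from banks) $67 billion: a Bank of Canada asset is acquired → +$67B.
Currency deposit $27 billion: only the composition of liabilities changes → 0.
FX sale $57 billion: a Bank of Canada asset is shed → −$57B.
Net: 67 + 0 − 57 = +$10 billion.

+$10 billion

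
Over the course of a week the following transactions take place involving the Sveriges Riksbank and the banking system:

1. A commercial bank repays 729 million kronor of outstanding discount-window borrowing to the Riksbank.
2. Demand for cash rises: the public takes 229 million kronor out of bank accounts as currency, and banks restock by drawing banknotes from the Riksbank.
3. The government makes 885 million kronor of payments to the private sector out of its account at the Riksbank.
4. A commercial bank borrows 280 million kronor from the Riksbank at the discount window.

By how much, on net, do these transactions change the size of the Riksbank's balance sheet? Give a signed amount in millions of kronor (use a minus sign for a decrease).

Discount-window repayment 729 million kronor: a Riksbank asset is shed → −729M.
Currency withdrawal 229 million kronor: only the composition of liabilities changes → 0.
Government spending 885 million kronor: only the composition of liabilities changes → 0.
Discount-window loan 280 million kronor: a Riksbank asset is acquired → +280M.
Net: −729 + 0 + 0 + 280 = -449 million.

-449 million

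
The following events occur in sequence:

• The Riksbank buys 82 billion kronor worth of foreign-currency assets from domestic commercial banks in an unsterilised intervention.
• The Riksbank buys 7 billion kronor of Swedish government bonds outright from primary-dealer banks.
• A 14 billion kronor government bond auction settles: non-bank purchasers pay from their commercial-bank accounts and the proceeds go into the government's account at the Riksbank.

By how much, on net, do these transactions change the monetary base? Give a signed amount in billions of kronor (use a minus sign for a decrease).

+75 billion

FX purchase 82 billion kronor: Riksbank balance sheet expands → +82B.
OMO purchase (from banks) 7 billion kronor: Riksbank balance sheet expands → +7B.
Government account inflow 14 billion kronor: reserves shift to a non-base liability → −14B.
Net: 82 + 7 − 14 = +75 billion.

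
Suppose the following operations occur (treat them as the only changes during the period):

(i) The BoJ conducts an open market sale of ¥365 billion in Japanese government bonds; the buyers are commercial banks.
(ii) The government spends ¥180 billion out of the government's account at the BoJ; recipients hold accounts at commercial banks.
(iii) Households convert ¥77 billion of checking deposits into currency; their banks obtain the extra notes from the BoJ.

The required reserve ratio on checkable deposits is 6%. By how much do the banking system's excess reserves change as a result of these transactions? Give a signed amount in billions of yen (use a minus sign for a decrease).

OMO sale (to banks) ¥365 billion: reserves −¥365B, deposits 0.
Government spending ¥180 billion: reserves +¥180B, deposits +¥180B.
Currency withdrawal ¥77 billion: reserves −¥77B, deposits −¥77B.
Totals: Δreserves = −¥262B, Δdeposits = +¥103B.
Δrequired reserves = 6% × +¥103B = +¥6.18B.
Δexcess reserves = Δreserves − Δrequired = −¥262B − (+¥6.18B) = -¥268.18 billion.

-¥268.18 billion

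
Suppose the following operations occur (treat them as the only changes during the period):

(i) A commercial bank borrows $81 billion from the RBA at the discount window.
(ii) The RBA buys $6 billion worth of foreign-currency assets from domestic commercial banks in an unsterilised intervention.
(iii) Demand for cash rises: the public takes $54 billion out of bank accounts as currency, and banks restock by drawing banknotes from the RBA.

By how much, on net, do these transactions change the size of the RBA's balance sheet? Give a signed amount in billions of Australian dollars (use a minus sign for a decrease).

+$87 billion

RBA balance sheet:
  Assets:      Loans to banks +$81B, Foreign assets +$6B
  Liabilities: Bank reserves +$33B, Currency in circulation +$54B
Commercial banking system:
  Assets:      Reserves at CB +$33B, Foreign assets −$6B
  Liabilities: Checkable deposits −$54B, Borrowings from CB +$81B
Change in total RBA assets = +$87 billion.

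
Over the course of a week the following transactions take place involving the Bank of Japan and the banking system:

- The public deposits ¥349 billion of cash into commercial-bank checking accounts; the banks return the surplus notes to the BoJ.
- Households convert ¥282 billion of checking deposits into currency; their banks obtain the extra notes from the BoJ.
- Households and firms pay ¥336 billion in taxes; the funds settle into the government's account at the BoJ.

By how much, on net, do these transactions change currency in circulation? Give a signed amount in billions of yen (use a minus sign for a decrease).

BoJ balance sheet:
  Assets:      no change
  Liabilities: Bank reserves −¥269B, Currency in circulation −¥67B, Government deposits +¥336B
Commercial banking system:
  Assets:      Reserves at CB −¥269B
  Liabilities: Checkable deposits −¥269B
So the change in currency in circulation is -¥67 billion.

-¥67 billion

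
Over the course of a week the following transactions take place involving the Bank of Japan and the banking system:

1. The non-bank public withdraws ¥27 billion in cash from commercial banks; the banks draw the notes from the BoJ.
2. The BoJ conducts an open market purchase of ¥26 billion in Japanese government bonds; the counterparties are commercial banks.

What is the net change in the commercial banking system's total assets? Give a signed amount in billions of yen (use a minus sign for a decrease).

BoJ balance sheet:
  Assets:      Securities +¥26B
  Liabilities: Bank reserves −¥1B, Currency in circulation +¥27B
Commercial banking system:
  Assets:      Reserves at CB −¥1B, Securities −¥26B
  Liabilities: Checkable deposits −¥27B
Change in total bank assets = -¥27 billion.

-¥27 billion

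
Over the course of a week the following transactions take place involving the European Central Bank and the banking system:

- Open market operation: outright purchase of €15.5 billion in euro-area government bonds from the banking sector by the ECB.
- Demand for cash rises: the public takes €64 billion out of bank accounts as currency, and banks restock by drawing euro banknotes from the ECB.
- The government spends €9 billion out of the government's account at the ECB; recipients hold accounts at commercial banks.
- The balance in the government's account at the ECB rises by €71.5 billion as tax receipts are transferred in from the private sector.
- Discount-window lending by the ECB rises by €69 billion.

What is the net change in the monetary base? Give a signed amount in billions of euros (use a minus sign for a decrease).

OMO purchase (from banks) €15.5 billion: ECB balance sheet expands → +€15.5B.
Currency withdrawal €64 billion: just a shift between currency and reserves — both are base money → 0.
Government spending €9 billion: a non-base liability converts back to reserves → +€9B.
Government account inflow €71.5 billion: reserves shift to a non-base liability → −€71.5B.
Discount-window loan €69 billion: ECB balance sheet expands → +€69B.
Net: 15.5 + 0 + 9 − 71.5 + 69 = +€22 billion.

+€22 billion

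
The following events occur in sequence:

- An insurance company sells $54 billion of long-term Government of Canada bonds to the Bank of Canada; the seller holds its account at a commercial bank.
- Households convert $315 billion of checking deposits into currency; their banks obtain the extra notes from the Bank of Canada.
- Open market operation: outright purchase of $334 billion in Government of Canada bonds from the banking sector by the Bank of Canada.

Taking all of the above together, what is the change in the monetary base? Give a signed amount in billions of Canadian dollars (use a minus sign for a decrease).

Bank of Canada balance sheet:
  Assets:      Securities +$388B
  Liabilities: Bank reserves +$73B, Currency in circulation +$315B
Commercial banking system:
  Assets:      Reserves at CB +$73B, Securities −$334B
  Liabilities: Checkable deposits −$261B
Monetary base = currency + reserves: +$315B + (+$73B) = +$388 billion.

+$388 billion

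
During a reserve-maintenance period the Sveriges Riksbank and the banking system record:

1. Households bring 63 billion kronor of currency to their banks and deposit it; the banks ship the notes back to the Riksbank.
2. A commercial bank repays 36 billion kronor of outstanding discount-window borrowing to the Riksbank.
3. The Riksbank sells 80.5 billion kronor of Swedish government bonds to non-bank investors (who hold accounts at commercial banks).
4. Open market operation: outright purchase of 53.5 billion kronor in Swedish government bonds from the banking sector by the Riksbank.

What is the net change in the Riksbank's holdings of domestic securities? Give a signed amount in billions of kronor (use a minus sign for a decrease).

-27 billion

Currency deposit 63 billion kronor: the Riksbank's securities portfolio is untouched → 0.
Discount-window repayment 36 billion kronor: the Riksbank's securities portfolio is untouched → 0.
Asset sale (to non-banks) 80.5 billion kronor: securities removed from the Riksbank's portfolio → −80.5B.
OMO purchase (from banks) 53.5 billion kronor: securities added to the Riksbank's portfolio → +53.5B.
Net: 0 + 0 − 80.5 + 53.5 = -27 billion.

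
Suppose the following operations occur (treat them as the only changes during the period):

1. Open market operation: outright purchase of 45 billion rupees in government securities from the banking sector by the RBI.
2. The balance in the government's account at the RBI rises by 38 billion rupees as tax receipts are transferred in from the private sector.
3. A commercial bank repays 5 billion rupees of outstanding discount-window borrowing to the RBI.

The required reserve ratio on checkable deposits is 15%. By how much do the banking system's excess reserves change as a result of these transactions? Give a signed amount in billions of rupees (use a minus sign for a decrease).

+7.7 billion

OMO purchase (from banks) 45 billion rupees: reserves +45B, deposits 0.
Government account inflow 38 billion rupees: reserves −38B, deposits −38B.
Discount-window repayment 5 billion rupees: reserves −5B, deposits 0.
Totals: Δreserves = +2B, Δdeposits = −38B.
Δrequired reserves = 15% × −38B = −5.7B.
Δexcess reserves = Δreserves − Δrequired = +2B − (−5.7B) = +7.7 billion.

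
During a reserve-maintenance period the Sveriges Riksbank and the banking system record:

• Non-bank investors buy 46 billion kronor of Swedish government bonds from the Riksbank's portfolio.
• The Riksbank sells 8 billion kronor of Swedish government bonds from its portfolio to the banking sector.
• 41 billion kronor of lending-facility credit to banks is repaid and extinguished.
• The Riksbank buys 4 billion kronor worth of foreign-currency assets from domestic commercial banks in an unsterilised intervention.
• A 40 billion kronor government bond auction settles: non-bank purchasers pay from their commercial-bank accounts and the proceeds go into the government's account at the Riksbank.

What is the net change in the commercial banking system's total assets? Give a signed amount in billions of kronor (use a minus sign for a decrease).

Asset sale (to non-banks) 46 billion kronor: bank balance sheets shrink → −46B.
OMO sale (to banks) 8 billion kronor: just an asset swap on bank balance sheets → 0.
Discount-window repayment 41 billion kronor: bank balance sheets shrink → −41B.
FX purchase 4 billion kronor: just an asset swap on bank balance sheets → 0.
Government account inflow 40 billion kronor: bank balance sheets shrink → −40B.
Net: −46 + 0 − 41 + 0 − 40 = -127 billion.

-127 billion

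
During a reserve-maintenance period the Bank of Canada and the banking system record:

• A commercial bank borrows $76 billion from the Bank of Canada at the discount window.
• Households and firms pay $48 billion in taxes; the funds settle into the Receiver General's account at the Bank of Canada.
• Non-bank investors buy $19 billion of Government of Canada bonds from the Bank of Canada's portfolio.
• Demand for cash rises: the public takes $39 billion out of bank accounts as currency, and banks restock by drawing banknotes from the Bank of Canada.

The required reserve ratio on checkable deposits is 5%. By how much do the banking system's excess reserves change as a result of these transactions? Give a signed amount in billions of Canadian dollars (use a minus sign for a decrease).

-$24.7 billion

Discount-window loan $76 billion: reserves +$76B, deposits 0.
Government account inflow $48 billion: reserves −$48B, deposits −$48B.
Asset sale (to non-banks) $19 billion: reserves −$19B, deposits −$19B.
Currency withdrawal $39 billion: reserves −$39B, deposits −$39B.
Totals: Δreserves = −$30B, Δdeposits = −$106B.
Δrequired reserves = 5% × −$106B = −$5.3B.
Δexcess reserves = Δreserves − Δrequired = −$30B − (−$5.3B) = -$24.7 billion.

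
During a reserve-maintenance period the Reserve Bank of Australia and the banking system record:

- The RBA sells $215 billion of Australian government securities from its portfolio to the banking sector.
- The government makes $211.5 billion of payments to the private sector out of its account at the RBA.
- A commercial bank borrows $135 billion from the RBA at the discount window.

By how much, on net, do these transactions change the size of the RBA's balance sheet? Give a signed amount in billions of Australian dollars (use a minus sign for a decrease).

-$80 billion

OMO sale (to banks) $215 billion: an RBA asset is shed → −$215B.
Government spending $211.5 billion: only the composition of liabilities changes → 0.
Discount-window loan $135 billion: an RBA asset is acquired → +$135B.
Net: −215 + 0 + 135 = -$80 billion.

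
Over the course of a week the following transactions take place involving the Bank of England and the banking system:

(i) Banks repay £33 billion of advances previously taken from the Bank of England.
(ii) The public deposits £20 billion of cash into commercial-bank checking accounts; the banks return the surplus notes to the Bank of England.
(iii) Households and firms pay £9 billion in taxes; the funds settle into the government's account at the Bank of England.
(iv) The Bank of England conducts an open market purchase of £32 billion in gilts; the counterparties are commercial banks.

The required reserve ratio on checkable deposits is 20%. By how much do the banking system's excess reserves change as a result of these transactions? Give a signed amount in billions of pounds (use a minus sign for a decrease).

Discount-window repayment £33 billion: reserves −£33B, deposits 0.
Currency deposit £20 billion: reserves +£20B, deposits +£20B.
Government account inflow £9 billion: reserves −£9B, deposits −£9B.
OMO purchase (from banks) £32 billion: reserves +£32B, deposits 0.
Totals: Δreserves = +£10B, Δdeposits = +£11B.
Δrequired reserves = 20% × +£11B = +£2.2B.
Δexcess reserves = Δreserves − Δrequired = +£10B − (+£2.2B) = +£7.8 billion.

+£7.8 billion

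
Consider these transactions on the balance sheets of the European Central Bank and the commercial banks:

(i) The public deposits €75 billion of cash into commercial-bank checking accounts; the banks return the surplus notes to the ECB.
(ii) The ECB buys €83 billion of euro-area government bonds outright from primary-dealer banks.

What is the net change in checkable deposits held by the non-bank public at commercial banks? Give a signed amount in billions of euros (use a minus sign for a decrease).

Currency deposit €75 billion: non-bank counterparties' bank balances rise → +€75B.
OMO purchase (from banks) €83 billion: the counterparty is a bank, so public deposits are unchanged → 0.
Net: 75 + 0 = +€75 billion.

+€75 billion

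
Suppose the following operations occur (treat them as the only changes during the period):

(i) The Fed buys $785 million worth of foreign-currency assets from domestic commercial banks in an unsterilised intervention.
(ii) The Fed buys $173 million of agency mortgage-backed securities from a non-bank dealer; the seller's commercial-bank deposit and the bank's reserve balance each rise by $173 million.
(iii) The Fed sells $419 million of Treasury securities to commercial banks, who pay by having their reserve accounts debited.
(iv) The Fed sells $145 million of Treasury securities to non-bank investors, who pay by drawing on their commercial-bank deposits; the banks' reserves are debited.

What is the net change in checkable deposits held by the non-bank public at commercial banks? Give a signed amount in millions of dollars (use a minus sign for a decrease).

+$28 million

FX purchase $785 million: the counterparty is a bank, so public deposits are unchanged → 0.
Asset purchase (from non-banks) $173 million: non-bank counterparties' bank balances rise → +$173M.
OMO sale (to banks) $419 million: the counterparty is a bank, so public deposits are unchanged → 0.
Asset sale (to non-banks) $145 million: non-bank counterparties' bank balances fall → −$145M.
Net: 0 + 173 + 0 − 145 = +$28 million.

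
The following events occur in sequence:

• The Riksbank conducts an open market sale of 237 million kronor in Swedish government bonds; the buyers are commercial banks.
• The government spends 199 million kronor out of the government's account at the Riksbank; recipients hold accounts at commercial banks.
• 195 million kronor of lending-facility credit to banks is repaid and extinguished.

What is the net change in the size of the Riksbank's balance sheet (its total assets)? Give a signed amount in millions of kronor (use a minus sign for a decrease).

-432 million

OMO sale (to banks) 237 million kronor: a Riksbank asset is shed → −237M.
Government spending 199 million kronor: only the composition of liabilities changes → 0.
Discount-window repayment 195 million kronor: a Riksbank asset is shed → −195M.
Net: −237 + 0 − 195 = -432 million.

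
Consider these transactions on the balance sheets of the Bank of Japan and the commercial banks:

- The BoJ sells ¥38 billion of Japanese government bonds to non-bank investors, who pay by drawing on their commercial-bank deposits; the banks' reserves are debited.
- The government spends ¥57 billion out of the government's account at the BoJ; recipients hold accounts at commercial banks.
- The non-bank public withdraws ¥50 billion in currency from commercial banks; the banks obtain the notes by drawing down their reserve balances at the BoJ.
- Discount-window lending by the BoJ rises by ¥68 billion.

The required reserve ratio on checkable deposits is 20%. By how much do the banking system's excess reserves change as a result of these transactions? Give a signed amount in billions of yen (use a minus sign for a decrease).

Asset sale (to non-banks) ¥38 billion: reserves −¥38B, deposits −¥38B.
Government spending ¥57 billion: reserves +¥57B, deposits +¥57B.
Currency withdrawal ¥50 billion: reserves −¥50B, deposits −¥50B.
Discount-window loan ¥68 billion: reserves +¥68B, deposits 0.
Totals: Δreserves = +¥37B, Δdeposits = −¥31B.
Δrequired reserves = 20% × −¥31B = −¥6.2B.
Δexcess reserves = Δreserves − Δrequired = +¥37B − (−¥6.2B) = +¥43.2 billion.

+¥43.2 billion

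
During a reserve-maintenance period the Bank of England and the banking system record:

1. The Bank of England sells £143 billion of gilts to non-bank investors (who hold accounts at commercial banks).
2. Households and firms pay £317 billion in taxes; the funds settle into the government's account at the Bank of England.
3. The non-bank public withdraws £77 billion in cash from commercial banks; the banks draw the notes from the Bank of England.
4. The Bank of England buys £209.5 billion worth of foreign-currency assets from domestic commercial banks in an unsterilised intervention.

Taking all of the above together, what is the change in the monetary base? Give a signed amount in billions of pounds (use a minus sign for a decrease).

-£250.5 billion

Asset sale (to non-banks) £143 billion: Bank of England balance sheet contracts → −£143B.
Government account inflow £317 billion: reserves shift to a non-base liability → −£317B.
Currency withdrawal £77 billion: just a shift between currency and reserves — both are base money → 0.
FX purchase £209.5 billion: Bank of England balance sheet expands → +£209.5B.
Net: −143 − 317 + 0 + 209.5 = -£250.5 billion.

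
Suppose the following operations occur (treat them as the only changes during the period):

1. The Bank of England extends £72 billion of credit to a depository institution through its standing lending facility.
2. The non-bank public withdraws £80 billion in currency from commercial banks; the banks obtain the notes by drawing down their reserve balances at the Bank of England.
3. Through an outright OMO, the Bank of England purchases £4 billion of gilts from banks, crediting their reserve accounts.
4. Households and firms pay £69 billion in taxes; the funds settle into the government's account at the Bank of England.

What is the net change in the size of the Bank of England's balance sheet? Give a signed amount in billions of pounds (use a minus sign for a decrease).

+£76 billion

Discount-window loan £72 billion: a Bank of England asset is acquired → +£72B.
Currency withdrawal £80 billion: only the composition of liabilities changes → 0.
OMO purchase (from banks) £4 billion: a Bank of England asset is acquired → +£4B.
Government account inflow £69 billion: only the composition of liabilities changes → 0.
Net: 72 + 0 + 4 + 0 = +£76 billion.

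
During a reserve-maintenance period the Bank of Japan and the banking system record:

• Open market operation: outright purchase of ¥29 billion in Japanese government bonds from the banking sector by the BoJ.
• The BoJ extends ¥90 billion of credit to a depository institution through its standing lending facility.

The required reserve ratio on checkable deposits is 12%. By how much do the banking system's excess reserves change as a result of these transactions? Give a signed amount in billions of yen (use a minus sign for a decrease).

OMO purchase (from banks) ¥29 billion: reserves +¥29B, deposits 0.
Discount-window loan ¥90 billion: reserves +¥90B, deposits 0.
Totals: Δreserves = +¥119B, Δdeposits = 0.
Δrequired reserves = 12% × 0 = 0.
Δexcess reserves = Δreserves − Δrequired = +¥119B − (0) = +¥119 billion.

+¥119 billion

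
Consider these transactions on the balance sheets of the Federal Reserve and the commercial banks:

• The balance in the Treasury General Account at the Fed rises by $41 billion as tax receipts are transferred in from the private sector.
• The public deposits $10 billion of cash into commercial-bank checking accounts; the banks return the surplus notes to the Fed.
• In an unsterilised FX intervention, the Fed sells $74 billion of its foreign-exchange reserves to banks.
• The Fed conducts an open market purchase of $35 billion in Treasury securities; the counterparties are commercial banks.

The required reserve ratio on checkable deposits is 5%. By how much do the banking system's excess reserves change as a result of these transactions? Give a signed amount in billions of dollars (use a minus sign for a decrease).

-$68.45 billion

Government account inflow $41 billion: reserves −$41B, deposits −$41B.
Currency deposit $10 billion: reserves +$10B, deposits +$10B.
FX sale $74 billion: reserves −$74B, deposits 0.
OMO purchase (from banks) $35 billion: reserves +$35B, deposits 0.
Totals: Δreserves = −$70B, Δdeposits = −$31B.
Δrequired reserves = 5% × −$31B = −$1.55B.
Δexcess reserves = Δreserves − Δrequired = −$70B − (−$1.55B) = -$68.45 billion.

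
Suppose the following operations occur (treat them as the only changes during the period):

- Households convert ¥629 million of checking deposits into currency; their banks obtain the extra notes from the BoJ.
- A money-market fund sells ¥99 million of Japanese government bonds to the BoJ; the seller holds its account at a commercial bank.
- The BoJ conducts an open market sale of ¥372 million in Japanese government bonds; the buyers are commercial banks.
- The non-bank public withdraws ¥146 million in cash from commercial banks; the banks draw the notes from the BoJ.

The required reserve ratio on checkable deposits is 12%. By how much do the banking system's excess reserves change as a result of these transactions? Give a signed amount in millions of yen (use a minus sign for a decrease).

Currency withdrawal ¥629 million: reserves −¥629M, deposits −¥629M.
Asset purchase (from non-banks) ¥99 million: reserves +¥99M, deposits +¥99M.
OMO sale (to banks) ¥372 million: reserves −¥372M, deposits 0.
Currency withdrawal ¥146 million: reserves −¥146M, deposits −¥146M.
Totals: Δreserves = −¥1048M, Δdeposits = −¥676M.
Δrequired reserves = 12% × −¥676M = −¥81.12M.
Δexcess reserves = Δreserves − Δrequired = −¥1048M − (−¥81.12M) = -¥966.88 million.

-¥966.88 million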